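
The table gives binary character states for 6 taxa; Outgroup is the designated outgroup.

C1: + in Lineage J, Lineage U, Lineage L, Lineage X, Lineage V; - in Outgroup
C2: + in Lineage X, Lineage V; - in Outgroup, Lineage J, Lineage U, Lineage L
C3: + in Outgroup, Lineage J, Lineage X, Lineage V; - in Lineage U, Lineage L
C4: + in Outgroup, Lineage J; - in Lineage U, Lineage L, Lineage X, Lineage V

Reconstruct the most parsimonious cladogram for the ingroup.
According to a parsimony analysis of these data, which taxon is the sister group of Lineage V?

Lineage X

Character polarity is set by the outgroup: the derived state is whichever differs from the outgroup's state, so for C3, C4 the derived state is '-', and for the remaining characters it is '+'.
C1 (derived state '+') is shared by all ingroup taxa — unites the whole ingroup.
Only Lineage V and Lineage X show the derived state '+' for C2, supporting them as a clade.
Only Lineage L and Lineage U show the derived state '-' for C3, supporting them as a clade.
C4: derived state '-' in Lineage L, Lineage U, Lineage V, and Lineage X only — synapomorphy for {Lineage L, Lineage U, Lineage V, Lineage X}.
Most parsimonious ingroup topology: (Lineage J,((Lineage U,Lineage L),(Lineage X,Lineage V))).
Lineage V and Lineage X form a cherry on this tree, so they are sister taxa.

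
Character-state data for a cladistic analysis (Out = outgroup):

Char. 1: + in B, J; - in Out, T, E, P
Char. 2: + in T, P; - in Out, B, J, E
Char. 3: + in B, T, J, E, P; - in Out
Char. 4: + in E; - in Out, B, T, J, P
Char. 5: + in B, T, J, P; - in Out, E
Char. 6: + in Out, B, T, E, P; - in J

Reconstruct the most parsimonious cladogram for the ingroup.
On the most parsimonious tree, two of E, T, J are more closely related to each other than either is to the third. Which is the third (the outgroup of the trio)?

Character polarity is set by the outgroup: the derived state is whichever differs from the outgroup's state, so for Char. 6 the derived state is '-', and for the remaining characters it is '+'.
Only B and J show the derived state '+' for Char. 1, supporting them as a clade.
Char. 2: derived state '+' in P and T only — synapomorphy for {P, T}.
All ingroup taxa share the derived state '+' for Char. 3; it defines the ingroup but does not resolve relationships within it.
Char. 4 (derived state '+') is unique to E (autapomorphy; uninformative for grouping).
Only B, J, P, and T show the derived state '+' for Char. 5, supporting them as a clade.
Char. 6: derived state '-' in J only — an autapomorphy, so it tells us nothing about relationships among taxa.
Most parsimonious ingroup topology: (((B,J),(T,P)),E).
J and T share a more recent common ancestor with each other than either does with E, so E is the least closely related of the three.

E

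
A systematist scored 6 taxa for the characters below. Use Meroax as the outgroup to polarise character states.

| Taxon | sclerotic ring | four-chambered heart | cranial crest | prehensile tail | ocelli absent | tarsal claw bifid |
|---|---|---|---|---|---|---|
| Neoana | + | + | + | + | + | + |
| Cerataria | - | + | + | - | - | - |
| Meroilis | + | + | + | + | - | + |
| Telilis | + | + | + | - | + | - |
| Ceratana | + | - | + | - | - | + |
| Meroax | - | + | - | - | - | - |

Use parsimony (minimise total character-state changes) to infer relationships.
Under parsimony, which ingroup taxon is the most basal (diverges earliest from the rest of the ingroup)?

Character polarity is set by the outgroup: the derived state is whichever differs from the outgroup's state, so for four-chambered heart the derived state is '-', and for the remaining characters it is '+'.
Only Ceratana, Meroilis, Neoana, and Telilis show the derived state '+' for sclerotic ring, supporting them as a clade.
four-chambered heart: derived state '-' in Ceratana only — an autapomorphy, so it tells us nothing about relationships among taxa.
All ingroup taxa share the derived state '+' for cranial crest; it defines the ingroup but does not resolve relationships within it.
Only Meroilis and Neoana show the derived state '+' for prehensile tail, supporting them as a clade.
ocelli absent (state '+') occurs in Neoana and Telilis but conflicts with the nesting implied by the other characters — most parsimoniously interpreted as homoplasy.
Only Ceratana, Meroilis, and Neoana show the derived state '+' for tarsal claw bifid, supporting them as a clade.
Most parsimonious ingroup topology: (Cerataria,(((Neoana,Meroilis),Ceratana),Telilis)).
Cerataria is sister to the clade containing all other ingroup taxa, so it is the earliest-diverging (most basal) ingroup lineage.

Cerataria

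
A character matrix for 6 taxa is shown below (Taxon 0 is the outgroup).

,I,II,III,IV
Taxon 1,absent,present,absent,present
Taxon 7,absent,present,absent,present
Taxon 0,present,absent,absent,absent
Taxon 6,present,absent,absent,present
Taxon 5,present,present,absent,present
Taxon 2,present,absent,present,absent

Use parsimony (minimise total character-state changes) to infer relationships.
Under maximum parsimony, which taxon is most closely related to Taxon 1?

Character polarity is set by the outgroup: the derived state is whichever differs from the outgroup's state, so for I the derived state is 'absent', and for the remaining characters it is 'present'.
Only Taxon 1 and Taxon 7 show the derived state 'absent' for I, supporting them as a clade.
II (derived state 'present') is shared by Taxon 1, Taxon 5, and Taxon 7 — a synapomorphy uniting that clade.
III (derived state 'present') is unique to Taxon 2 (autapomorphy; uninformative for grouping).
IV (derived state 'present') is shared by Taxon 1, Taxon 5, Taxon 6, and Taxon 7 — a synapomorphy uniting that clade.
Most parsimonious ingroup topology: (Taxon 2,(((Taxon 7,Taxon 1),Taxon 5),Taxon 6)).
Taxon 1 and Taxon 7 form a cherry on this tree, so they are sister taxa.

Taxon 7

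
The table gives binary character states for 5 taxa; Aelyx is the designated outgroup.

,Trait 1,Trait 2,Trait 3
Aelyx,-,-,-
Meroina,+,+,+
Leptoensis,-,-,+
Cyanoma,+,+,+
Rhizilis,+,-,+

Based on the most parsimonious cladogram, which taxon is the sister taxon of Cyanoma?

The outgroup has state '-' for every character, so '+' is the derived state throughout.
Trait 1 (derived state '+') is shared by Cyanoma, Meroina, and Rhizilis — a synapomorphy uniting that clade.
Only Cyanoma and Meroina show the derived state '+' for Trait 2, supporting them as a clade.
Trait 3 (derived state '+') is shared by all ingroup taxa — unites the whole ingroup.
Most parsimonious ingroup topology: (((Meroina,Cyanoma),Rhizilis),Leptoensis).
Cyanoma and Meroina form a cherry on this tree, so they are sister taxa.

Meroina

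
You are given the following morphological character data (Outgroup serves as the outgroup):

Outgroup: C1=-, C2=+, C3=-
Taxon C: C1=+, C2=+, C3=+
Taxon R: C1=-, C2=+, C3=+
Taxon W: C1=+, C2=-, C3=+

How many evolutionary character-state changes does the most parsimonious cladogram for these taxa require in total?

3

Character polarity is set by the outgroup: the derived state is whichever differs from the outgroup's state, so for C2 the derived state is '-', and for the remaining characters it is '+'.
C1: derived state '+' in Taxon C and Taxon W only — synapomorphy for {Taxon C, Taxon W}.
C2: derived state '-' in Taxon W only — an autapomorphy, so it tells us nothing about relationships among taxa.
C3 (derived state '+') is shared by all ingroup taxa — unites the whole ingroup.
Most parsimonious ingroup topology: ((Taxon C,Taxon W),Taxon R).
Changes per character on this tree: C1: 1; C2: 1; C3: 1.
Total = 3.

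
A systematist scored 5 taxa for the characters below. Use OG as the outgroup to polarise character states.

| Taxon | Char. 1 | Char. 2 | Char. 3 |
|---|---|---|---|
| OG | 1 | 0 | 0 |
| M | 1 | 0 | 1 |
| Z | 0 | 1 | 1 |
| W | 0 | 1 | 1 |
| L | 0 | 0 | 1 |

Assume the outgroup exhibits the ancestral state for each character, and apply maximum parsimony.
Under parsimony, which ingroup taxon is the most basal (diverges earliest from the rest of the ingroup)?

Character polarity is set by the outgroup: the derived state is whichever differs from the outgroup's state, so for Char. 1 the derived state is '0', and for the remaining characters it is '1'.
Only L, W, and Z show the derived state '0' for Char. 1, supporting them as a clade.
Only W and Z show the derived state '1' for Char. 2, supporting them as a clade.
Char. 3 (derived state '1') is shared by all ingroup taxa — unites the whole ingroup.
Most parsimonious ingroup topology: (M,((Z,W),L)).
M is sister to the clade containing all other ingroup taxa, so it is the earliest-diverging (most basal) ingroup lineage.

M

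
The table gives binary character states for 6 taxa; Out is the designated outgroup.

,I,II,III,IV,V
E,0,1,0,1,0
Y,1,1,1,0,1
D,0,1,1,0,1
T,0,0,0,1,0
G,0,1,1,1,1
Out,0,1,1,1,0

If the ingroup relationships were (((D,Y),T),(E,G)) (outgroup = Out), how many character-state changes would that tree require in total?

Map each character onto (((D,Y),T),(E,G)) (rooted by Out) and count the minimum state changes it requires (Fitch parsimony):
I: 1; II: 1; III: 2; IV: 1; V: 2.
Total tree length = 7.

7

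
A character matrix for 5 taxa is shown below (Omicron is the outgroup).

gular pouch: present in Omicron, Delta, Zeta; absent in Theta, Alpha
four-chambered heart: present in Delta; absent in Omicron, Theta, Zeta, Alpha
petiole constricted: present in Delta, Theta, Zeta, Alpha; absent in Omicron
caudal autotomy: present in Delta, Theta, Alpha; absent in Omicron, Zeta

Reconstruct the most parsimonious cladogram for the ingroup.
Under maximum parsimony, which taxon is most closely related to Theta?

Alpha

Character polarity is set by the outgroup: the derived state is whichever differs from the outgroup's state, so for gular pouch the derived state is 'absent', and for the remaining characters it is 'present'.
Only Alpha and Theta show the derived state 'absent' for gular pouch, supporting them as a clade.
four-chambered heart (derived state 'present') is unique to Delta (autapomorphy; uninformative for grouping).
petiole constricted (derived state 'present') is shared by all ingroup taxa — unites the whole ingroup.
caudal autotomy (derived state 'present') is shared by Alpha, Delta, and Theta — a synapomorphy uniting that clade.
Most parsimonious ingroup topology: ((Delta,(Theta,Alpha)),Zeta).
Theta and Alpha form a cherry on this tree, so they are sister taxa.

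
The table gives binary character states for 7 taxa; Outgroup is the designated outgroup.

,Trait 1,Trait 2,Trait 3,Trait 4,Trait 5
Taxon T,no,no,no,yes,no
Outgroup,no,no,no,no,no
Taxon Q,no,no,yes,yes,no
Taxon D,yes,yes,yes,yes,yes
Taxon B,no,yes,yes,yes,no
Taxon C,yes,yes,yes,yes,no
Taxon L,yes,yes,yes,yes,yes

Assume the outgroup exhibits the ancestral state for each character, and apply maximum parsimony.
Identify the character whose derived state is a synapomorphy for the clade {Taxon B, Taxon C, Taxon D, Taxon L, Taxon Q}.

The outgroup has state 'no' for every character, so 'yes' is the derived state throughout.
Trait 1 (derived state 'yes') is shared by Taxon C, Taxon D, and Taxon L — a synapomorphy uniting that clade.
Trait 2 (derived state 'yes') is shared by Taxon B, Taxon C, Taxon D, and Taxon L — a synapomorphy uniting that clade.
Trait 3: derived state 'yes' in Taxon B, Taxon C, Taxon D, Taxon L, and Taxon Q only — synapomorphy for {Taxon B, Taxon C, Taxon D, Taxon L, Taxon Q}.
All ingroup taxa share the derived state 'yes' for Trait 4; it defines the ingroup but does not resolve relationships within it.
Trait 5 (derived state 'yes') is shared by Taxon D and Taxon L — a synapomorphy uniting that clade.
Most parsimonious ingroup topology: (Taxon T,((Taxon B,(Taxon C,(Taxon D,Taxon L))),Taxon Q)).
The clade {Taxon B, Taxon C, Taxon D, Taxon L, Taxon Q} is supported by Trait 3: its derived state 'yes' occurs in exactly those taxa and in no other taxon (including the outgroup).

Trait 3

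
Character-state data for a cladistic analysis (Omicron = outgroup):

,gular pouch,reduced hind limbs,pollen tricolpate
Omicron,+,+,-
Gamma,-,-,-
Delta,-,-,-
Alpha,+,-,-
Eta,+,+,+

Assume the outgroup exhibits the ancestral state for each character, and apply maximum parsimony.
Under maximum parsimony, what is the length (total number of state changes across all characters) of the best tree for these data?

3

Character polarity is set by the outgroup: the derived state is whichever differs from the outgroup's state, so for gular pouch, reduced hind limbs the derived state is '-', and for the remaining characters it is '+'.
gular pouch (derived state '-') is shared by Delta and Gamma — a synapomorphy uniting that clade.
reduced hind limbs (derived state '-') is shared by Alpha, Delta, and Gamma — a synapomorphy uniting that clade.
pollen tricolpate (derived state '+') is unique to Eta (autapomorphy; uninformative for grouping).
Most parsimonious ingroup topology: (((Gamma,Delta),Alpha),Eta).
Changes per character on this tree: gular pouch: 1; reduced hind limbs: 1; pollen tricolpate: 1.
Total = 3.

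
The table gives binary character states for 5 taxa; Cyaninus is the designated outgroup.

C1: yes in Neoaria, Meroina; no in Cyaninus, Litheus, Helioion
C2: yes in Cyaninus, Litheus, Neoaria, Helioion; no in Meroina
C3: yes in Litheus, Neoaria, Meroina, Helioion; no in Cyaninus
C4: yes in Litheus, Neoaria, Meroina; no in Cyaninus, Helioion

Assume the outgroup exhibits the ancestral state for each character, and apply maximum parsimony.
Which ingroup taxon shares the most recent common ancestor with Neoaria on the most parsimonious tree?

Meroina

Character polarity is set by the outgroup: the derived state is whichever differs from the outgroup's state, so for C2 the derived state is 'no', and for the remaining characters it is 'yes'.
Only Meroina and Neoaria show the derived state 'yes' for C1, supporting them as a clade.
C2: derived state 'no' in Meroina only — an autapomorphy, so it tells us nothing about relationships among taxa.
C3 (derived state 'yes') is shared by all ingroup taxa — unites the whole ingroup.
C4: derived state 'yes' in Litheus, Meroina, and Neoaria only — synapomorphy for {Litheus, Meroina, Neoaria}.
Most parsimonious ingroup topology: (Helioion,(Litheus,(Meroina,Neoaria))).
Neoaria and Meroina form a cherry on this tree, so they are sister taxa.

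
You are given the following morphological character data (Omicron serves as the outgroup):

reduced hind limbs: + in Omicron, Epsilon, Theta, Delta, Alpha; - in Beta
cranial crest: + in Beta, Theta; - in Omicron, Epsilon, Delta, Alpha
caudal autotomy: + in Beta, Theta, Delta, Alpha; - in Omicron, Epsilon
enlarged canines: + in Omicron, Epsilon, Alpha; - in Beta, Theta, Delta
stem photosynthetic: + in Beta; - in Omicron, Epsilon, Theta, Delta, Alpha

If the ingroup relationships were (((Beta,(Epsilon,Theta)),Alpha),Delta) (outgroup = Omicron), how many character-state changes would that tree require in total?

9

Map each character onto (((Beta,(Epsilon,Theta)),Alpha),Delta) (rooted by Omicron) and count the minimum state changes it requires (Fitch parsimony):
reduced hind limbs: 1; cranial crest: 2; caudal autotomy: 2; enlarged canines: 3; stem photosynthetic: 1.
Total tree length = 9.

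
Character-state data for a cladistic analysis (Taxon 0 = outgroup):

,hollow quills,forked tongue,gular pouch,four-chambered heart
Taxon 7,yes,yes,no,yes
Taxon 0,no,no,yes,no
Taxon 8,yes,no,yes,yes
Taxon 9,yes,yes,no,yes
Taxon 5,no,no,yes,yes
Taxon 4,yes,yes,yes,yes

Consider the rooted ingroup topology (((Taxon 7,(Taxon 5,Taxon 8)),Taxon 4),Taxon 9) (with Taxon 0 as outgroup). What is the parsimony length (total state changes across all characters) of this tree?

7

Map each character onto (((Taxon 7,(Taxon 5,Taxon 8)),Taxon 4),Taxon 9) (rooted by Taxon 0) and count the minimum state changes it requires (Fitch parsimony):
hollow quills: 2; forked tongue: 2; gular pouch: 2; four-chambered heart: 1.
Total tree length = 7.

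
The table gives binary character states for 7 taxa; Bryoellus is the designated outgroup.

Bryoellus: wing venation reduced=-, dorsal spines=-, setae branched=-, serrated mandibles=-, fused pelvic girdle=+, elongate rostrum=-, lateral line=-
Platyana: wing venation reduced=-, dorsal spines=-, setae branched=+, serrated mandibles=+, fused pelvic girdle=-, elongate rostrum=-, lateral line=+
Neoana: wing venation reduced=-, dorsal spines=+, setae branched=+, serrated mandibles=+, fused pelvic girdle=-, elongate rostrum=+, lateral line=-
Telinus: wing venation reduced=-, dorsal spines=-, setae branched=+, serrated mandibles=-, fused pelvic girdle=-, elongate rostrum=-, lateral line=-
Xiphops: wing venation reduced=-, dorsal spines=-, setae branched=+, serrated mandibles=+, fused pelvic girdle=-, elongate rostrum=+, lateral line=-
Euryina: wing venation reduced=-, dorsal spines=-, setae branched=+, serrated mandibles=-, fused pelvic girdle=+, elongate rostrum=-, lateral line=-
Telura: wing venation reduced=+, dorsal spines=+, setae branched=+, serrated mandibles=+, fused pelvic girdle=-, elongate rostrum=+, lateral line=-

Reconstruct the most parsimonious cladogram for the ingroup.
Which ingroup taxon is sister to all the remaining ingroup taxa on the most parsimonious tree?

Character polarity is set by the outgroup: the derived state is whichever differs from the outgroup's state, so for fused pelvic girdle the derived state is '-', and for the remaining characters it is '+'.
wing venation reduced (derived state '+') is unique to Telura (autapomorphy; uninformative for grouping).
dorsal spines: derived state '+' in Neoana and Telura only — synapomorphy for {Neoana, Telura}.
All ingroup taxa share the derived state '+' for setae branched; it defines the ingroup but does not resolve relationships within it.
Only Neoana, Platyana, Telura, and Xiphops show the derived state '+' for serrated mandibles, supporting them as a clade.
Only Neoana, Platyana, Telinus, Telura, and Xiphops show the derived state '-' for fused pelvic girdle, supporting them as a clade.
Only Neoana, Telura, and Xiphops show the derived state '+' for elongate rostrum, supporting them as a clade.
lateral line: derived state '+' in Platyana only — an autapomorphy, so it tells us nothing about relationships among taxa.
Most parsimonious ingroup topology: (((Platyana,((Neoana,Telura),Xiphops)),Telinus),Euryina).
Euryina is sister to the clade containing all other ingroup taxa, so it is the earliest-diverging (most basal) ingroup lineage.

Euryina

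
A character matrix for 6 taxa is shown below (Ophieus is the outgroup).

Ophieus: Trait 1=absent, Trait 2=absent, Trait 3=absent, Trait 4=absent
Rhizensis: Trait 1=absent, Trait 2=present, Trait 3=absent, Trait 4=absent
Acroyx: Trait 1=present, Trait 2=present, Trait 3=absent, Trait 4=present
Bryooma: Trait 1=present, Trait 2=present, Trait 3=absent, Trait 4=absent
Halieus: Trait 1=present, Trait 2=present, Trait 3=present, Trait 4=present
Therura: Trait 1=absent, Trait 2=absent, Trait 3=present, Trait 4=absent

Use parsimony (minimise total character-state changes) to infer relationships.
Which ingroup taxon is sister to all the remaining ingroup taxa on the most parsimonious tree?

The outgroup has state 'absent' for every character, so 'present' is the derived state throughout.
Trait 1: derived state 'present' in Acroyx, Bryooma, and Halieus only — synapomorphy for {Acroyx, Bryooma, Halieus}.
Only Acroyx, Bryooma, Halieus, and Rhizensis show the derived state 'present' for Trait 2, supporting them as a clade.
Trait 3 (state 'present') occurs in Halieus and Therura but conflicts with the nesting implied by the other characters — most parsimoniously interpreted as homoplasy.
Trait 4: derived state 'present' in Acroyx and Halieus only — synapomorphy for {Acroyx, Halieus}.
Most parsimonious ingroup topology: ((Rhizensis,((Acroyx,Halieus),Bryooma)),Therura).
Therura is sister to the clade containing all other ingroup taxa, so it is the earliest-diverging (most basal) ingroup lineage.

Therura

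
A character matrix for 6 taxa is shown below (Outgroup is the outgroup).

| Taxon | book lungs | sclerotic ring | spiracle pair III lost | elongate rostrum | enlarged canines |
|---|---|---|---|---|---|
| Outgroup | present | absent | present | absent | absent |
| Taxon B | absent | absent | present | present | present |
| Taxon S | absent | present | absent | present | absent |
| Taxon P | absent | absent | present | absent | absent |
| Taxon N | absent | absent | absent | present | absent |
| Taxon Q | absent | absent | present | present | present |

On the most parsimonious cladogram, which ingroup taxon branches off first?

Taxon P

Character polarity is set by the outgroup: the derived state is whichever differs from the outgroup's state, so for book lungs, spiracle pair III lost the derived state is 'absent', and for the remaining characters it is 'present'.
All ingroup taxa share the derived state 'absent' for book lungs; it defines the ingroup but does not resolve relationships within it.
sclerotic ring (derived state 'present') is unique to Taxon S (autapomorphy; uninformative for grouping).
spiracle pair III lost: derived state 'absent' in Taxon N and Taxon S only — synapomorphy for {Taxon N, Taxon S}.
elongate rostrum (derived state 'present') is shared by Taxon B, Taxon N, Taxon Q, and Taxon S — a synapomorphy uniting that clade.
enlarged canines (derived state 'present') is shared by Taxon B and Taxon Q — a synapomorphy uniting that clade.
Most parsimonious ingroup topology: (((Taxon B,Taxon Q),(Taxon S,Taxon N)),Taxon P).
Taxon P is sister to the clade containing all other ingroup taxa, so it is the earliest-diverging (most basal) ingroup lineage.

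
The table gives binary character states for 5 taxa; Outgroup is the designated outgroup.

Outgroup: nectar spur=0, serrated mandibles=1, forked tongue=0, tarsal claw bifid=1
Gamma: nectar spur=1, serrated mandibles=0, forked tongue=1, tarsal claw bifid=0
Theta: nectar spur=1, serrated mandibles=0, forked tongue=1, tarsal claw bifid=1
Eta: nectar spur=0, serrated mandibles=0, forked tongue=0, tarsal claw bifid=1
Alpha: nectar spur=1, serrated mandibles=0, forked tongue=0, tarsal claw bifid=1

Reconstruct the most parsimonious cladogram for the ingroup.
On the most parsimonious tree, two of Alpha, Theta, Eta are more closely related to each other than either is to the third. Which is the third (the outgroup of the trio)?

Character polarity is set by the outgroup: the derived state is whichever differs from the outgroup's state, so for serrated mandibles, tarsal claw bifid the derived state is '0', and for the remaining characters it is '1'.
Only Alpha, Gamma, and Theta show the derived state '1' for nectar spur, supporting them as a clade.
serrated mandibles (derived state '0') is shared by all ingroup taxa — unites the whole ingroup.
Only Gamma and Theta show the derived state '1' for forked tongue, supporting them as a clade.
tarsal claw bifid (derived state '0') is unique to Gamma (autapomorphy; uninformative for grouping).
Most parsimonious ingroup topology: (Eta,(Alpha,(Gamma,Theta))).
Theta and Alpha share a more recent common ancestor with each other than either does with Eta, so Eta is the least closely related of the three.

Eta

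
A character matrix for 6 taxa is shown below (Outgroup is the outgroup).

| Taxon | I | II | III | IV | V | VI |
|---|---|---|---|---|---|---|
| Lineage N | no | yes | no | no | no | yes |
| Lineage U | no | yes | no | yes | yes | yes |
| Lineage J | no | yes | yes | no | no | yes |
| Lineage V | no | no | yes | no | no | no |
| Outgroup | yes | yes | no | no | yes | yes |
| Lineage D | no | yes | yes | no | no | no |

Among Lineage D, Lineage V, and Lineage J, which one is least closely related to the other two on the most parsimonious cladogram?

Character polarity is set by the outgroup: the derived state is whichever differs from the outgroup's state, so for I, II, V, VI the derived state is 'no', and for the remaining characters it is 'yes'.
All ingroup taxa share the derived state 'no' for I; it defines the ingroup but does not resolve relationships within it.
II: derived state 'no' in Lineage V only — an autapomorphy, so it tells us nothing about relationships among taxa.
III: derived state 'yes' in Lineage D, Lineage J, and Lineage V only — synapomorphy for {Lineage D, Lineage J, Lineage V}.
IV: derived state 'yes' in Lineage U only — an autapomorphy, so it tells us nothing about relationships among taxa.
Only Lineage D, Lineage J, Lineage N, and Lineage V show the derived state 'no' for V, supporting them as a clade.
VI (derived state 'no') is shared by Lineage D and Lineage V — a synapomorphy uniting that clade.
Most parsimonious ingroup topology: ((Lineage N,((Lineage D,Lineage V),Lineage J)),Lineage U).
Lineage V and Lineage D share a more recent common ancestor with each other than either does with Lineage J, so Lineage J is the least closely related of the three.

Lineage J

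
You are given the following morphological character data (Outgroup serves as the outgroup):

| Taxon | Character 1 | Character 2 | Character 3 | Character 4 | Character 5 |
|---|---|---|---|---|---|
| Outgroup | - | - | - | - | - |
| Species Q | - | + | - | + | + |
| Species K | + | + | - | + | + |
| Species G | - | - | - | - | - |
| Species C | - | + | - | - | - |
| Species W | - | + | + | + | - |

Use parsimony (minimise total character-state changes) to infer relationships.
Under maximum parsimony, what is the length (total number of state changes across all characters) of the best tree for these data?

The outgroup has state '-' for every character, so '+' is the derived state throughout.
Character 1 (derived state '+') is unique to Species K (autapomorphy; uninformative for grouping).
Only Species C, Species K, Species Q, and Species W show the derived state '+' for Character 2, supporting them as a clade.
Character 3: derived state '+' in Species W only — an autapomorphy, so it tells us nothing about relationships among taxa.
Only Species K, Species Q, and Species W show the derived state '+' for Character 4, supporting them as a clade.
Only Species K and Species Q show the derived state '+' for Character 5, supporting them as a clade.
Most parsimonious ingroup topology: ((((Species Q,Species K),Species W),Species C),Species G).
Changes per character on this tree: Character 1: 1; Character 2: 1; Character 3: 1; Character 4: 1; Character 5: 1.
Total = 5.

5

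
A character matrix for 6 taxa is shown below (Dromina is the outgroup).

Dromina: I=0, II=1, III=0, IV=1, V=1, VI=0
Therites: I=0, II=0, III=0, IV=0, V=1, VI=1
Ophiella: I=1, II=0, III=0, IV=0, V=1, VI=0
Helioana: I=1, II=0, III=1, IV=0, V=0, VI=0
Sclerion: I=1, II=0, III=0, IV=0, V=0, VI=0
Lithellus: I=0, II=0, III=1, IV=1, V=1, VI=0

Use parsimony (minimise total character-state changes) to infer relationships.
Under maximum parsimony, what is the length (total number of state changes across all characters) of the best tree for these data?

7

Character polarity is set by the outgroup: the derived state is whichever differs from the outgroup's state, so for II, IV, V the derived state is '0', and for the remaining characters it is '1'.
Only Helioana, Ophiella, and Sclerion show the derived state '1' for I, supporting them as a clade.
All ingroup taxa share the derived state '0' for II; it defines the ingroup but does not resolve relationships within it.
III (state '1') occurs in Helioana and Lithellus but conflicts with the nesting implied by the other characters — most parsimoniously interpreted as homoplasy.
IV (derived state '0') is shared by Helioana, Ophiella, Sclerion, and Therites — a synapomorphy uniting that clade.
V (derived state '0') is shared by Helioana and Sclerion — a synapomorphy uniting that clade.
VI (derived state '1') is unique to Therites (autapomorphy; uninformative for grouping).
Most parsimonious ingroup topology: ((Therites,(Ophiella,(Helioana,Sclerion))),Lithellus).
Changes per character on this tree: I: 1; II: 1; III: 2; IV: 1; V: 1; VI: 1.
Total = 7.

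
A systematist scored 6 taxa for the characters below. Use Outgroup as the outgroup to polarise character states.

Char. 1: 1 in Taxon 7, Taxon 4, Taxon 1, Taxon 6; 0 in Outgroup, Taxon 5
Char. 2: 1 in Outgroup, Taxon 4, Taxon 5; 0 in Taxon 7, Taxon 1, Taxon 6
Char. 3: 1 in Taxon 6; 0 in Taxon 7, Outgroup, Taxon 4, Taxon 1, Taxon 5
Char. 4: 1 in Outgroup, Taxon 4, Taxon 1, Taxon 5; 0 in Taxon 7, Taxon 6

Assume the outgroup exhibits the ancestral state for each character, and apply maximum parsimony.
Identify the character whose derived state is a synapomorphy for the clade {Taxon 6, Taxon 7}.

Char. 4

Character polarity is set by the outgroup: the derived state is whichever differs from the outgroup's state, so for Char. 2, Char. 4 the derived state is '0', and for the remaining characters it is '1'.
Char. 1: derived state '1' in Taxon 1, Taxon 4, Taxon 6, and Taxon 7 only — synapomorphy for {Taxon 1, Taxon 4, Taxon 6, Taxon 7}.
Only Taxon 1, Taxon 6, and Taxon 7 show the derived state '0' for Char. 2, supporting them as a clade.
Char. 3 (derived state '1') is unique to Taxon 6 (autapomorphy; uninformative for grouping).
Only Taxon 6 and Taxon 7 show the derived state '0' for Char. 4, supporting them as a clade.
Most parsimonious ingroup topology: (Taxon 5,(((Taxon 6,Taxon 7),Taxon 1),Taxon 4)).
The clade {Taxon 6, Taxon 7} is supported by Char. 4: its derived state '0' occurs in exactly those taxa and in no other taxon (including the outgroup).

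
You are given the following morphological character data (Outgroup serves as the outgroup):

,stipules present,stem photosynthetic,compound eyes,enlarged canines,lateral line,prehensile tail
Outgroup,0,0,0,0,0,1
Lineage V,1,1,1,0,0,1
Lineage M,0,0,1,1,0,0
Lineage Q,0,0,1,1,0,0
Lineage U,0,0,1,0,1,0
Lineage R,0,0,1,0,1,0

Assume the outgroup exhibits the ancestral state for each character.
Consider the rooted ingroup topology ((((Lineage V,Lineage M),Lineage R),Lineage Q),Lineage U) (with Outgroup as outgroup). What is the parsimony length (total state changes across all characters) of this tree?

Map each character onto ((((Lineage V,Lineage M),Lineage R),Lineage Q),Lineage U) (rooted by Outgroup) and count the minimum state changes it requires (Fitch parsimony):
stipules present: 1; stem photosynthetic: 1; compound eyes: 1; enlarged canines: 2; lateral line: 2; prehensile tail: 2.
Total tree length = 9.

9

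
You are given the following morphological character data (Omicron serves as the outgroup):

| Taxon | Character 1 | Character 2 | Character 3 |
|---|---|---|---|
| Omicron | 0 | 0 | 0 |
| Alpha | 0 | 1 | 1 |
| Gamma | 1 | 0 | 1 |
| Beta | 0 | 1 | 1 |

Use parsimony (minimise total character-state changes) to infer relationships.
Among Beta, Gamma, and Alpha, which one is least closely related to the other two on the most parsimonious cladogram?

The outgroup has state '0' for every character, so '1' is the derived state throughout.
Character 1: derived state '1' in Gamma only — an autapomorphy, so it tells us nothing about relationships among taxa.
Only Alpha and Beta show the derived state '1' for Character 2, supporting them as a clade.
All ingroup taxa share the derived state '1' for Character 3; it defines the ingroup but does not resolve relationships within it.
Most parsimonious ingroup topology: ((Alpha,Beta),Gamma).
Beta and Alpha share a more recent common ancestor with each other than either does with Gamma, so Gamma is the least closely related of the three.

Gamma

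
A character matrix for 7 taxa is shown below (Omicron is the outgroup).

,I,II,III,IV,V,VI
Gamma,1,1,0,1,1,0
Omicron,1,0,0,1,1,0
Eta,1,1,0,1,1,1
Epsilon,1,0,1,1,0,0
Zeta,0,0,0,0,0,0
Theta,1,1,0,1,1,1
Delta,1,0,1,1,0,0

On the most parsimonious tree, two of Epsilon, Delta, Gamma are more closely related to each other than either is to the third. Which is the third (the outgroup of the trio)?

Character polarity is set by the outgroup: the derived state is whichever differs from the outgroup's state, so for I, IV, V the derived state is '0', and for the remaining characters it is '1'.
I (derived state '0') is unique to Zeta (autapomorphy; uninformative for grouping).
II: derived state '1' in Eta, Gamma, and Theta only — synapomorphy for {Eta, Gamma, Theta}.
III: derived state '1' in Delta and Epsilon only — synapomorphy for {Delta, Epsilon}.
IV (derived state '0') is unique to Zeta (autapomorphy; uninformative for grouping).
V: derived state '0' in Delta, Epsilon, and Zeta only — synapomorphy for {Delta, Epsilon, Zeta}.
Only Eta and Theta show the derived state '1' for VI, supporting them as a clade.
Most parsimonious ingroup topology: ((Zeta,(Delta,Epsilon)),(Gamma,(Eta,Theta))).
Delta and Epsilon share a more recent common ancestor with each other than either does with Gamma, so Gamma is the least closely related of the three.

Gamma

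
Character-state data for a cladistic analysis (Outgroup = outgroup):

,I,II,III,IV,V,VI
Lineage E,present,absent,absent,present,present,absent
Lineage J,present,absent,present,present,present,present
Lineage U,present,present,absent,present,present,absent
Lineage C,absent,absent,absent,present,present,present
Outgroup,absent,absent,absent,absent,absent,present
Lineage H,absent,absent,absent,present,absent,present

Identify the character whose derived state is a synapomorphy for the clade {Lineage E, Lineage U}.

VI

Character polarity is set by the outgroup: the derived state is whichever differs from the outgroup's state, so for VI the derived state is 'absent', and for the remaining characters it is 'present'.
Only Lineage E, Lineage J, and Lineage U show the derived state 'present' for I, supporting them as a clade.
II (derived state 'present') is unique to Lineage U (autapomorphy; uninformative for grouping).
III (derived state 'present') is unique to Lineage J (autapomorphy; uninformative for grouping).
All ingroup taxa share the derived state 'present' for IV; it defines the ingroup but does not resolve relationships within it.
Only Lineage C, Lineage E, Lineage J, and Lineage U show the derived state 'present' for V, supporting them as a clade.
VI (derived state 'absent') is shared by Lineage E and Lineage U — a synapomorphy uniting that clade.
Most parsimonious ingroup topology: (((Lineage J,(Lineage U,Lineage E)),Lineage C),Lineage H).
The clade {Lineage E, Lineage U} is supported by VI: its derived state 'absent' occurs in exactly those taxa and in no other taxon (including the outgroup).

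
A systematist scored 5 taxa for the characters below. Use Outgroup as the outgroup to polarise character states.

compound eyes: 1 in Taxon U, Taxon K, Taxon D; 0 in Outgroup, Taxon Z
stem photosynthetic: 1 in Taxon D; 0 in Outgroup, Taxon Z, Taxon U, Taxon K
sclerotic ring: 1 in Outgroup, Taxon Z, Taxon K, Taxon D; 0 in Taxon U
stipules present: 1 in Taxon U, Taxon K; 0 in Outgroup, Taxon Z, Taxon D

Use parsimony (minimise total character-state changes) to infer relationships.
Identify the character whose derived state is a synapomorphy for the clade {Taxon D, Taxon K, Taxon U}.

compound eyes

Character polarity is set by the outgroup: the derived state is whichever differs from the outgroup's state, so for sclerotic ring the derived state is '0', and for the remaining characters it is '1'.
compound eyes: derived state '1' in Taxon D, Taxon K, and Taxon U only — synapomorphy for {Taxon D, Taxon K, Taxon U}.
stem photosynthetic: derived state '1' in Taxon D only — an autapomorphy, so it tells us nothing about relationships among taxa.
sclerotic ring (derived state '0') is unique to Taxon U (autapomorphy; uninformative for grouping).
stipules present: derived state '1' in Taxon K and Taxon U only — synapomorphy for {Taxon K, Taxon U}.
Most parsimonious ingroup topology: (Taxon Z,((Taxon U,Taxon K),Taxon D)).
The clade {Taxon D, Taxon K, Taxon U} is supported by compound eyes: its derived state '1' occurs in exactly those taxa and in no other taxon (including the outgroup).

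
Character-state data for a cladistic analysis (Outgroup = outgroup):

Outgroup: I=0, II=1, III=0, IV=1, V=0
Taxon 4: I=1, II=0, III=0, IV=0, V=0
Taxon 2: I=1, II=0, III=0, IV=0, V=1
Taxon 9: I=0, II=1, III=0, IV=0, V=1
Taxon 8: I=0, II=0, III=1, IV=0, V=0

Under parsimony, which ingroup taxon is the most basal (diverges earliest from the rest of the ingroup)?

Character polarity is set by the outgroup: the derived state is whichever differs from the outgroup's state, so for II, IV the derived state is '0', and for the remaining characters it is '1'.
I (derived state '1') is shared by Taxon 2 and Taxon 4 — a synapomorphy uniting that clade.
II (derived state '0') is shared by Taxon 2, Taxon 4, and Taxon 8 — a synapomorphy uniting that clade.
III (derived state '1') is unique to Taxon 8 (autapomorphy; uninformative for grouping).
IV (derived state '0') is shared by all ingroup taxa — unites the whole ingroup.
V (state '1') occurs in Taxon 2 and Taxon 9 but conflicts with the nesting implied by the other characters — most parsimoniously interpreted as homoplasy.
Most parsimonious ingroup topology: (((Taxon 4,Taxon 2),Taxon 8),Taxon 9).
Taxon 9 is sister to the clade containing all other ingroup taxa, so it is the earliest-diverging (most basal) ingroup lineage.

Taxon 9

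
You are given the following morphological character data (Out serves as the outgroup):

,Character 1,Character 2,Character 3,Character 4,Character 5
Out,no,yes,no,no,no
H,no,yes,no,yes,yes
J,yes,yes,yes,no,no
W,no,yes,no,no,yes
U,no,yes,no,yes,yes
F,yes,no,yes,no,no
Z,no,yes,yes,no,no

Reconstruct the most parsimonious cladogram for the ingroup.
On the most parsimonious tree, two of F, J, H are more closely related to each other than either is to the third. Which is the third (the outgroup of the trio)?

H

Character polarity is set by the outgroup: the derived state is whichever differs from the outgroup's state, so for Character 2 the derived state is 'no', and for the remaining characters it is 'yes'.
Character 1: derived state 'yes' in F and J only — synapomorphy for {F, J}.
Character 2 (derived state 'no') is unique to F (autapomorphy; uninformative for grouping).
Character 3: derived state 'yes' in F, J, and Z only — synapomorphy for {F, J, Z}.
Character 4 (derived state 'yes') is shared by H and U — a synapomorphy uniting that clade.
Character 5 (derived state 'yes') is shared by H, U, and W — a synapomorphy uniting that clade.
Most parsimonious ingroup topology: (((H,U),W),((J,F),Z)).
J and F share a more recent common ancestor with each other than either does with H, so H is the least closely related of the three.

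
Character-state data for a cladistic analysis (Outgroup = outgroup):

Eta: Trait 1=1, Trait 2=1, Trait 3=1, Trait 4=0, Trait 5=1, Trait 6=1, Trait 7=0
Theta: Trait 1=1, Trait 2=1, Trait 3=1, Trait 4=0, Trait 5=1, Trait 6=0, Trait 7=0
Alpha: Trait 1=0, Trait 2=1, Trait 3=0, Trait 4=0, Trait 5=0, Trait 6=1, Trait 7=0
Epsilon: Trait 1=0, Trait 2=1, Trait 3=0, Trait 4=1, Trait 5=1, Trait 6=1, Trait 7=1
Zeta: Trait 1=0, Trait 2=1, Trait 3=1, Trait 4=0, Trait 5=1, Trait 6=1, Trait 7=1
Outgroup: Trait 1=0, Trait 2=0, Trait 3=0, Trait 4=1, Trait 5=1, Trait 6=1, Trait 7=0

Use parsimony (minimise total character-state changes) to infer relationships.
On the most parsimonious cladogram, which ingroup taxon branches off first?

Epsilon

Character polarity is set by the outgroup: the derived state is whichever differs from the outgroup's state, so for Trait 4, Trait 5, Trait 6 the derived state is '0', and for the remaining characters it is '1'.
Trait 1 (derived state '1') is shared by Eta and Theta — a synapomorphy uniting that clade.
Trait 2 (derived state '1') is shared by all ingroup taxa — unites the whole ingroup.
Only Eta, Theta, and Zeta show the derived state '1' for Trait 3, supporting them as a clade.
Trait 4: derived state '0' in Alpha, Eta, Theta, and Zeta only — synapomorphy for {Alpha, Eta, Theta, Zeta}.
Trait 5: derived state '0' in Alpha only — an autapomorphy, so it tells us nothing about relationships among taxa.
Trait 6: derived state '0' in Theta only — an autapomorphy, so it tells us nothing about relationships among taxa.
Trait 7 (state '1') occurs in Epsilon and Zeta but conflicts with the nesting implied by the other characters — most parsimoniously interpreted as homoplasy.
Most parsimonious ingroup topology: ((Alpha,((Theta,Eta),Zeta)),Epsilon).
Epsilon is sister to the clade containing all other ingroup taxa, so it is the earliest-diverging (most basal) ingroup lineage.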